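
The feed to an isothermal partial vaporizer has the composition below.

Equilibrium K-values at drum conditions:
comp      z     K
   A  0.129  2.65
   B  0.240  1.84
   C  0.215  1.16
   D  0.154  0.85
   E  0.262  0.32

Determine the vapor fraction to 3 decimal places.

ψ = 0.491

Material balance + equilibrium reduce to Σ zᵢ(Kᵢ−1)/(1+ψ(Kᵢ−1)) = 0.
Feasibility: ΣzᵢKᵢ = 1.248, Σzᵢ/Kᵢ = 1.364 — both > 1, two phases present.
Newton iteration, ψ⁰ = 0.35:
  ψ = 0.350: g = 0.0651, g' = -0.460 → ψ = 0.492
  ψ = 0.492: g = -0.0005, g' = -0.474 → ψ = 0.491
Converged at ψ = 0.491.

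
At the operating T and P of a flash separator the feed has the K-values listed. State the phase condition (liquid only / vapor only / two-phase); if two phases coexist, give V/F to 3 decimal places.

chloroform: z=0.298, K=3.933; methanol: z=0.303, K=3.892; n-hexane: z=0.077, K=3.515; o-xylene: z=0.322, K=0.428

ΣzᵢKᵢ = 2.760; Σzᵢ/Kᵢ = 0.928.
Since Σzᵢ/Kᵢ < 1 the mixture is above its dew point — single vapor phase.

vapor only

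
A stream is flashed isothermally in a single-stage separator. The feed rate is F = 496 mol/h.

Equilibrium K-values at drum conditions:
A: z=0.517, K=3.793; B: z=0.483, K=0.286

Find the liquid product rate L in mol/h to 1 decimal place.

L = 222.6 mol/h

Rachford–Rice: g(ψ) = Σ zᵢ(Kᵢ−1)/(1+ψ(Kᵢ−1)) = 0.
Check two-phase: ΣzᵢKᵢ = 2.099 > 1 and Σzᵢ/Kᵢ = 1.825 > 1, so g(0) = 1.099 > 0 and g(1) = -0.825 < 0.
Binary case is linear: z₁(K₁−1)(1+ψ(K₂−1)) + z₂(K₂−1)(1+ψ(K₁−1)) = 0
⇒ ψ = [z₁(K₁−1)+z₂(K₂−1)] / [−(K₁−1)(K₂−1)] = 1.0991/1.9942 = 0.551
Then V = ψ·F = 0.5512·496 = 273.4 mol/h and L = F − V = 222.6 mol/h.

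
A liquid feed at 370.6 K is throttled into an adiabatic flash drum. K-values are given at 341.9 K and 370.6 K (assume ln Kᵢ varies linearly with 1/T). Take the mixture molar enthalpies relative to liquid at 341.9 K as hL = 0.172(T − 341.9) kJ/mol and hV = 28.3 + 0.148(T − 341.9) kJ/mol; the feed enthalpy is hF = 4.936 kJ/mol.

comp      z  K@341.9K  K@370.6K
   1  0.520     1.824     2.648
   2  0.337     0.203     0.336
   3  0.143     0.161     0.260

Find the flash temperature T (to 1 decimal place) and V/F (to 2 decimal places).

Adiabatic flash: solve Rachford–Rice at each trial T, then check hF = ψ·hV(T) + (1−ψ)·hL(T).
  T = 341.9 K: K = (1.824, 0.203, 0.161), RR gives ψ = 0.060, H_out = 1.693 kJ/mol
  T = 370.6 K: K = (2.648, 0.336, 0.260), RR gives ψ = 0.465, H_out = 17.779 kJ/mol
  T = 356.2 K: K = (2.213, 0.264, 0.206), RR gives ψ = 0.294, H_out = 10.684 kJ/mol
  T = 349.0 K: K = (2.012, 0.232, 0.183), RR gives ψ = 0.190, H_out = 6.555 kJ/mol
  T = 345.4 K: K = (1.915, 0.217, 0.171), RR gives ψ = 0.128, H_out = 4.218 kJ/mol
  T = 347.2 K: K = (1.963, 0.224, 0.177), RR gives ψ = 0.160, H_out = 5.415 kJ/mol
Linear interpolation between T = 345.4 (H_out = 4.218) and T = 347.2 (H_out = 5.415) on hF = 4.936 gives T ≈ 346.5 K, at which ψ = 0.15.

T = 346.5 K, V/F = 0.15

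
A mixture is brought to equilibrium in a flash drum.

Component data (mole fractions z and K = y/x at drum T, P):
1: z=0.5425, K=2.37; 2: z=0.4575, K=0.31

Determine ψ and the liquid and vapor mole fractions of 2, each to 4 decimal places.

ψ = 0.4523, x_2 = 0.6650, y_2 = 0.2062

Material balance + equilibrium reduce to Σ zᵢ(Kᵢ−1)/(1+ψ(Kᵢ−1)) = 0.
Feasibility: ΣzᵢKᵢ = 1.4276, Σzᵢ/Kᵢ = 1.7047 — both > 1, two phases present.
Newton–Raphson from ψ = 0.5:
  ψ = 0.5000: g = -0.04086, g' = -0.8663 → ψ = 0.4528
  ψ = 0.4528: g = -0.00046, g' = -0.8486 → ψ = 0.4523
Converged at ψ = 0.4523.
Compositions from xᵢ = zᵢ/(1+ψ(Kᵢ−1)), yᵢ = Kᵢxᵢ:
  1: x = 0.3350, y = 0.7938
  2: x = 0.6650, y = 0.2062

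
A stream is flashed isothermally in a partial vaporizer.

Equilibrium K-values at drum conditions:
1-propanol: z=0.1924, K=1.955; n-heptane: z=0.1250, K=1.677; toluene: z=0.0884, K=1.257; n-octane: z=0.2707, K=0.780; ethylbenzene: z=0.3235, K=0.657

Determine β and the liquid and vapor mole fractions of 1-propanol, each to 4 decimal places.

β = 0.5367, x_1-propanol = 0.1272, y_1-propanol = 0.2487

Newton–Raphson from β = 0.59:
  β = 0.5900: g = -0.00983, g' = -0.1826 → β = 0.5362
  β = 0.5362: g = 0.00009, g' = -0.1861 → β = 0.5367
Converged at β = 0.5367.
Compositions from xᵢ = zᵢ/(1+β(Kᵢ−1)), yᵢ = Kᵢxᵢ:
  1-propanol: x = 0.1272, y = 0.2487
  n-heptane: x = 0.0917, y = 0.1538
  toluene: x = 0.0777, y = 0.0977
  n-octane: x = 0.3069, y = 0.2394
  ethylbenzene: x = 0.3965, y = 0.2605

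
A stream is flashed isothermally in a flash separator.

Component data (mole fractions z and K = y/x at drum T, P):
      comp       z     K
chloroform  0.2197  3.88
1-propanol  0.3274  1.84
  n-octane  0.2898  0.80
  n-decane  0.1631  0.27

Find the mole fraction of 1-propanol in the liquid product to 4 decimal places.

x_1-propanol = 0.1957

Material balance + equilibrium reduce to Σ zᵢ(Kᵢ−1)/(1+β(Kᵢ−1)) = 0.
g(0) = ΣzᵢKᵢ − 1 = 0.7307 and g(1) = 1 − Σzᵢ/Kᵢ = -0.2009, so a root lies in (0, 1).
Newton iteration, β⁰ = 0.5:
  β = 0.5000: g = 0.20109, g' = -0.6505 → β = 0.8091
  β = 0.8091: g = -0.00629, g' = -0.7814 → β = 0.8011
  β = 0.8011: g = -0.00005, g' = -0.7697 → β = 0.8010
Converged at β = 0.8010.
Compositions from xᵢ = zᵢ/(1+β(Kᵢ−1)), yᵢ = Kᵢxᵢ:
  chloroform: x = 0.0664, y = 0.2578
  1-propanol: x = 0.1957, y = 0.3601
  n-octane: x = 0.3451, y = 0.2761
  n-decane: x = 0.3928, y = 0.1060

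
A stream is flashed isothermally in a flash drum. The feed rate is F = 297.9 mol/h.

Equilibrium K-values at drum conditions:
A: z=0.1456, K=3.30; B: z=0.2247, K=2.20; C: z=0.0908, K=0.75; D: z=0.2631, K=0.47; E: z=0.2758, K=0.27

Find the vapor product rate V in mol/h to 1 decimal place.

V = 70.5 mol/h

Rachford–Rice: g(ψ) = Σ zᵢ(Kᵢ−1)/(1+ψ(Kᵢ−1)) = 0.
Feasibility: ΣzᵢKᵢ = 1.2410, Σzᵢ/Kᵢ = 1.8486 — both > 1, two phases present.
Newton–Raphson from ψ = 0.34:
  ψ = 0.3400: g = -0.08328, g' = -0.7825 → ψ = 0.2336
  ψ = 0.2336: g = 0.00248, g' = -0.8396 → ψ = 0.2365
Converged at ψ = 0.2365.
Then V = ψ·F = 0.2365·297.9 = 70.5 mol/h and L = F − V = 227.4 mol/h.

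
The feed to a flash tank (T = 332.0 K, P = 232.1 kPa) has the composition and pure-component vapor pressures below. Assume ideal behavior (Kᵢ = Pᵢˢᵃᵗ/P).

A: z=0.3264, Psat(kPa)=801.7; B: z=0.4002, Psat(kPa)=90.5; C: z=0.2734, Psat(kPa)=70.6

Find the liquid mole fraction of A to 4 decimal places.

x_A = 0.2082

Raoult's law: Kᵢ = Pᵢˢᵃᵗ/P = Pᵢˢᵃᵗ/232.1.
  K_A = 801.7/232.1 = 3.454115, K_B = 90.5/232.1 = 0.389918, K_C = 70.6/232.1 = 0.304179
Newton–Raphson from ψ = 0.57:
  ψ = 0.5700: g = -0.35569, g' = -1.0553 → ψ = 0.2330
  ψ = 0.2330: g = -0.00199, g' = -1.1867 → ψ = 0.2313
Converged at ψ = 0.2313.
Compositions from xᵢ = zᵢ/(1+ψ(Kᵢ−1)), yᵢ = Kᵢxᵢ:
  A: x = 0.2082, y = 0.7192
  B: x = 0.4659, y = 0.1817
  C: x = 0.3258, y = 0.0991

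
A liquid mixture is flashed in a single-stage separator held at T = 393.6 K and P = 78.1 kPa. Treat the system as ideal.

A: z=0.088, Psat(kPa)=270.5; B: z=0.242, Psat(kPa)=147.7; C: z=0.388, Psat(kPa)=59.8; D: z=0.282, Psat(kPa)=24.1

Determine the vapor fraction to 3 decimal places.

Raoult's law: Kᵢ = Pᵢˢᵃᵗ/P = Pᵢˢᵃᵗ/78.1.
  K_A = 270.5/78.1 = 3.46351, K_B = 147.7/78.1 = 1.89117, K_C = 59.8/78.1 = 0.76569, K_D = 24.1/78.1 = 0.30858
Newton iteration, ψ⁰ = 0.5:
  ψ = 0.500: g = -0.1547, g' = -0.541 → ψ = 0.214
  ψ = 0.214: g = -0.0017, g' = -0.574 → ψ = 0.211
Converged at ψ = 0.211.

ψ = 0.211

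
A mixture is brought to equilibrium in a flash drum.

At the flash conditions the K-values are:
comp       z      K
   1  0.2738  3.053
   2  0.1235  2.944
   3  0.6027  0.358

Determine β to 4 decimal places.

Newton iteration, β⁰ = 0.42:
  β = 0.4200: g = -0.09577, g' = -0.9399 → β = 0.3181
  β = 0.3181: g = 0.00215, g' = -0.9928 → β = 0.3203
Converged at β = 0.3203.

β = 0.3203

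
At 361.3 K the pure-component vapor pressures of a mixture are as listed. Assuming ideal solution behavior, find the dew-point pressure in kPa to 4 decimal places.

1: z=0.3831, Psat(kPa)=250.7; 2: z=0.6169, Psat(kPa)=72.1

At the dew point ψ → 1, so Σzᵢ/Kᵢ = 1 with Kᵢ = Pᵢˢᵃᵗ/P ⇒ 1/P = Σzᵢ/Pᵢˢᵃᵗ.
1/P = 0.3831/250.7 + 0.6169/72.1 = 0.0100843 ⇒ P = 99.1641 kPa

Pdew = 99.1641 kPa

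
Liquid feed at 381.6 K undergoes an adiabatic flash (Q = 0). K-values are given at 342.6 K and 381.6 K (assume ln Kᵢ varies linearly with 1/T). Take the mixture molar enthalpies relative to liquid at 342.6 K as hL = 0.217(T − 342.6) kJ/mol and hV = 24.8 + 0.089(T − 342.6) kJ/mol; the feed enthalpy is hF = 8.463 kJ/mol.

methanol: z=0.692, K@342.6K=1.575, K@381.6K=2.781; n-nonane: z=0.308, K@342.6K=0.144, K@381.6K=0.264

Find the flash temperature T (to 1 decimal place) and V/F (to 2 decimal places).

T = 344.8 K, V/F = 0.33

Adiabatic flash: solve Rachford–Rice at each trial T, then check hF = ψ·hV(T) + (1−ψ)·hL(T).
  T = 342.6 K: K = (1.575, 0.144), RR gives ψ = 0.273, H_out = 6.764 kJ/mol
  T = 381.6 K: K = (2.781, 0.264), RR gives ψ = 0.767, H_out = 23.661 kJ/mol
  T = 362.1 K: K = (2.125, 0.198), RR gives ψ = 0.589, H_out = 17.375 kJ/mol
  T = 352.4 K: K = (1.839, 0.170), RR gives ψ = 0.466, H_out = 13.105 kJ/mol
  T = 347.5 K: K = (1.704, 0.157), RR gives ψ = 0.383, H_out = 10.313 kJ/mol
  T = 345.1 K: K = (1.640, 0.150), RR gives ψ = 0.333, H_out = 8.694 kJ/mol
  T = 343.9 K: K = (1.608, 0.147), RR gives ψ = 0.305, H_out = 7.803 kJ/mol
Linear interpolation between T = 343.9 (H_out = 7.803) and T = 345.1 (H_out = 8.694) on hF = 8.463 gives T ≈ 344.8 K, at which ψ = 0.33.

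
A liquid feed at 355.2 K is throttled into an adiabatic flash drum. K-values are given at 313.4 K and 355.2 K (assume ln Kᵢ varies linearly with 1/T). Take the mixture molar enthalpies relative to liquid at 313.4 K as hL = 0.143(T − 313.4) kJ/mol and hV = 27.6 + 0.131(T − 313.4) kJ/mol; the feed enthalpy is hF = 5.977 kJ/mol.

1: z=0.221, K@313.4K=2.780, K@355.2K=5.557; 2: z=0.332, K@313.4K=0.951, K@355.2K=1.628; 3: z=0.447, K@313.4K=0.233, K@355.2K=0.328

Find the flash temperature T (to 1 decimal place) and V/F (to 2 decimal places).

T = 322.1 K, V/F = 0.17

Adiabatic flash: solve Rachford–Rice at each trial T, then check hF = ψ·hV(T) + (1−ψ)·hL(T).
  T = 313.4 K: K = (2.780, 0.951, 0.233), RR gives ψ = 0.037, H_out = 1.019 kJ/mol
  T = 355.2 K: K = (5.557, 1.628, 0.328), RR gives ψ = 0.514, H_out = 19.907 kJ/mol
  T = 334.3 K: K = (4.016, 1.265, 0.279), RR gives ψ = 0.322, H_out = 11.793 kJ/mol
  T = 323.9 K: K = (3.364, 1.103, 0.256), RR gives ψ = 0.197, H_out = 6.922 kJ/mol
  T = 318.6 K: K = (3.060, 1.025, 0.244), RR gives ψ = 0.122, H_out = 4.101 kJ/mol
  T = 321.2 K: K = (3.207, 1.063, 0.250), RR gives ψ = 0.160, H_out = 5.519 kJ/mol
  T = 322.5 K: K = (3.282, 1.082, 0.253), RR gives ψ = 0.178, H_out = 6.203 kJ/mol
Linear interpolation between T = 321.2 (H_out = 5.519) and T = 322.5 (H_out = 6.203) on hF = 5.977 gives T ≈ 322.1 K, at which ψ = 0.17.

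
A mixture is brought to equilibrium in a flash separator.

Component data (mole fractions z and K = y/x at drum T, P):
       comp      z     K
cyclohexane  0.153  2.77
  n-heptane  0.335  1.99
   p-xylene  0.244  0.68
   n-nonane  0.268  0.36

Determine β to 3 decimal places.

Rachford–Rice: g(β) = Σ zᵢ(Kᵢ−1)/(1+β(Kᵢ−1)) = 0.
Check two-phase: ΣzᵢKᵢ = 1.353 > 1 and Σzᵢ/Kᵢ = 1.327 > 1, so g(0) = 0.353 > 0 and g(1) = -0.327 < 0.
Iterate (Newton) starting at β = 0.39:
  β = 0.390: g = 0.0817, g' = -0.566 → β = 0.534
  β = 0.534: g = 0.0013, g' = -0.557 → β = 0.537
Converged at β = 0.537.

β = 0.537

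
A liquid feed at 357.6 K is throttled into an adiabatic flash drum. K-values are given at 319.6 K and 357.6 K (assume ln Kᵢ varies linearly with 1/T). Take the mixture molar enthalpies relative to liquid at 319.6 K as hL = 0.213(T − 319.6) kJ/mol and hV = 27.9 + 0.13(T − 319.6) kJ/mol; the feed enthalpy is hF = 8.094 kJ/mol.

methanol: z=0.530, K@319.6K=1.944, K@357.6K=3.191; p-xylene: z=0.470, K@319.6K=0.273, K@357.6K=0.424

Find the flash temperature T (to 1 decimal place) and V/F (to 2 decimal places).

Adiabatic flash: solve Rachford–Rice at each trial T, then check hF = ψ·hV(T) + (1−ψ)·hL(T).
  T = 319.6 K: K = (1.944, 0.273), RR gives ψ = 0.231, H_out = 6.449 kJ/mol
  T = 357.6 K: K = (3.191, 0.424), RR gives ψ = 0.706, H_out = 25.555 kJ/mol
  T = 338.6 K: K = (2.526, 0.344), RR gives ψ = 0.500, H_out = 17.219 kJ/mol
  T = 329.1 K: K = (2.224, 0.308), RR gives ψ = 0.382, H_out = 12.369 kJ/mol
  T = 324.4 K: K = (2.083, 0.290), RR gives ψ = 0.313, H_out = 9.623 kJ/mol
  T = 322.0 K: K = (2.013, 0.282), RR gives ψ = 0.274, H_out = 8.091 kJ/mol
Linear interpolation between T = 322.0 (H_out = 8.091) and T = 324.4 (H_out = 9.623) on hF = 8.094 gives T ≈ 322.0 K, at which ψ = 0.27.

T = 322.0 K, V/F = 0.27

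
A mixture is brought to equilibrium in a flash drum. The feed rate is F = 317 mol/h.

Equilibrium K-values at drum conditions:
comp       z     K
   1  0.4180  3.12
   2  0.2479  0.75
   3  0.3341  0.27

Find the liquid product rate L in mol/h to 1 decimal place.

Material balance + equilibrium reduce to Σ zᵢ(Kᵢ−1)/(1+β(Kᵢ−1)) = 0.
Feasibility: ΣzᵢKᵢ = 1.5803, Σzᵢ/Kᵢ = 1.7019 — both > 1, two phases present.
Newton iteration, β⁰ = 0.56:
  β = 0.5600: g = -0.07945, g' = -0.9231 → β = 0.4739
  β = 0.4739: g = -0.00118, g' = -0.9036 → β = 0.4726
Converged at β = 0.4726.
Then V = β·F = 0.4726·317 = 149.8 mol/h and L = F − V = 167.2 mol/h.

L = 167.2 mol/h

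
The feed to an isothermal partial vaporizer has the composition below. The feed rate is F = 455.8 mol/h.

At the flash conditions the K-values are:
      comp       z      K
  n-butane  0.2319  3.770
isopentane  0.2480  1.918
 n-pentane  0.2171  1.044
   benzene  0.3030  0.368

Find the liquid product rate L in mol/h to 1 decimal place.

L = 121.3 mol/h

Rachford–Rice: g(ψ) = Σ zᵢ(Kᵢ−1)/(1+ψ(Kᵢ−1)) = 0.
g(0) = ΣzᵢKᵢ − 1 = 0.6881 and g(1) = 1 − Σzᵢ/Kᵢ = -0.2221, so a root lies in (0, 1).
Iterate (Newton) starting at ψ = 0.52:
  ψ = 0.5200: g = 0.14143, g' = -0.6634 → ψ = 0.7332
  ψ = 0.7332: g = 0.00043, g' = -0.6890 → ψ = 0.7338
Converged at ψ = 0.7338.
Then V = ψ·F = 0.7338·455.8 = 334.5 mol/h and L = F − V = 121.3 mol/h.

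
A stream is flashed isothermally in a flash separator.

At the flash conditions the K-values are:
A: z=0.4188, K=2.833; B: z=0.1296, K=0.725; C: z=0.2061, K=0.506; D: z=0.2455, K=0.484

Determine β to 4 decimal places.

β = 0.5908

Let β = V/F and solve Σ zᵢ(Kᵢ−1)/(1+β(Kᵢ−1)) = 0.
g(0) = ΣzᵢKᵢ − 1 = 0.5035 and g(1) = 1 − Σzᵢ/Kᵢ = -0.2411, so a root lies in (0, 1).
Newton iteration, β⁰ = 0.65:
  β = 0.6500: g = -0.03368, g' = -0.5646 → β = 0.5904
  β = 0.5904: g = 0.00024, g' = -0.5740 → β = 0.5908
Converged at β = 0.5908.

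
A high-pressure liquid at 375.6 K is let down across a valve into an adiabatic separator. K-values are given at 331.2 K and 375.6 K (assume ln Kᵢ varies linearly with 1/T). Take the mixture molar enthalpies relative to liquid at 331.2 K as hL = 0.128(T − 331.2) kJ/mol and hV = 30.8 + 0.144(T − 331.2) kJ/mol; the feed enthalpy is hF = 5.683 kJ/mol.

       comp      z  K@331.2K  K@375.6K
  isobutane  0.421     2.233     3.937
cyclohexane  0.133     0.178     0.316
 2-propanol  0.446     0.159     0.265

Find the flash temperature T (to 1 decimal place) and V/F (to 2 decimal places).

T = 340.8 K, V/F = 0.14

Adiabatic flash: solve Rachford–Rice at each trial T, then check hF = ψ·hV(T) + (1−ψ)·hL(T).
  T = 331.2 K: K = (2.233, 0.178, 0.159), RR gives ψ = 0.034, H_out = 1.035 kJ/mol
  T = 375.6 K: K = (3.937, 0.316, 0.265), RR gives ψ = 0.385, H_out = 17.806 kJ/mol
  T = 353.4 K: K = (3.018, 0.241, 0.209), RR gives ψ = 0.250, H_out = 10.636 kJ/mol
  T = 342.3 K: K = (2.609, 0.208, 0.183), RR gives ψ = 0.159, H_out = 6.348 kJ/mol
  T = 336.8 K: K = (2.418, 0.193, 0.171), RR gives ψ = 0.103, H_out = 3.888 kJ/mol
  T = 339.6 K: K = (2.514, 0.201, 0.177), RR gives ψ = 0.133, H_out = 5.176 kJ/mol
  T = 341.0 K: K = (2.563, 0.205, 0.180), RR gives ψ = 0.147, H_out = 5.792 kJ/mol
Linear interpolation between T = 339.6 (H_out = 5.176) and T = 341.0 (H_out = 5.792) on hF = 5.683 gives T ≈ 340.8 K, at which ψ = 0.14.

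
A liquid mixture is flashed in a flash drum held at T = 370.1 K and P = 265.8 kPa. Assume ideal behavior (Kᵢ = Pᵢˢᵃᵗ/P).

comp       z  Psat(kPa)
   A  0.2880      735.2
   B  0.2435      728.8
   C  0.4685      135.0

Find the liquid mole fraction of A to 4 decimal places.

Raoult's law: Kᵢ = Pᵢˢᵃᵗ/P = Pᵢˢᵃᵗ/265.8.
  K_A = 735.2/265.8 = 2.765989, K_B = 728.8/265.8 = 2.741911, K_C = 135.0/265.8 = 0.507901
Rachford–Rice: g(ψ) = Σ zᵢ(Kᵢ−1)/(1+ψ(Kᵢ−1)) = 0.
Check two-phase: ΣzᵢKᵢ = 1.7022 > 1 and Σzᵢ/Kᵢ = 1.1154 > 1, so g(0) = 0.7022 > 0 and g(1) = -0.1154 < 0.
Iterate (Newton) starting at ψ = 0.5:
  ψ = 0.5000: g = 0.19102, g' = -0.6640 → ψ = 0.7877
  ψ = 0.7877: g = 0.01504, g' = -0.5909 → ψ = 0.8131
Converged at ψ = 0.8131.
Compositions from xᵢ = zᵢ/(1+ψ(Kᵢ−1)), yᵢ = Kᵢxᵢ:
  A: x = 0.1182, y = 0.3270
  B: x = 0.1008, y = 0.2763
  C: x = 0.7810, y = 0.3967

x_A = 0.1182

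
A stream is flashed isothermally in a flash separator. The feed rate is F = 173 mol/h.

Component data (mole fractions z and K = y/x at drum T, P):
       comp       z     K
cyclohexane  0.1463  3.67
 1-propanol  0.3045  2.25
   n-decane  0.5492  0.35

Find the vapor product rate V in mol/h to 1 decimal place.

V = 61.4 mol/h

Material balance + equilibrium reduce to Σ zᵢ(Kᵢ−1)/(1+ψ(Kᵢ−1)) = 0.
Check two-phase: ΣzᵢKᵢ = 1.4143 > 1 and Σzᵢ/Kᵢ = 1.7443 > 1, so g(0) = 0.4143 > 0 and g(1) = -0.7443 < 0.
Newton–Raphson from ψ = 0.45:
  ψ = 0.4500: g = -0.08353, g' = -0.8736 → ψ = 0.3544
  ψ = 0.3544: g = 0.00066, g' = -0.8956 → ψ = 0.3551
Converged at ψ = 0.3551.
Then V = ψ·F = 0.3551·173 = 61.4 mol/h and L = F − V = 111.6 mol/h.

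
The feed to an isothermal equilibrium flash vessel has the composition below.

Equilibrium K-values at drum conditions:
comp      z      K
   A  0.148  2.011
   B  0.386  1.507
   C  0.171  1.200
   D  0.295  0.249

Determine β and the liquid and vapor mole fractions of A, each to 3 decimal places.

Newton–Raphson from β = 0.39:
  β = 0.390: g = -0.0109, g' = -0.486 → β = 0.368
  β = 0.368: g = -0.0001, g' = -0.474 → β = 0.367
Converged at β = 0.367.
Compositions from xᵢ = zᵢ/(1+β(Kᵢ−1)), yᵢ = Kᵢxᵢ:
  A: x = 0.108, y = 0.217
  B: x = 0.325, y = 0.490
  C: x = 0.159, y = 0.191
  D: x = 0.407, y = 0.101

β = 0.367, x_A = 0.108, y_A = 0.217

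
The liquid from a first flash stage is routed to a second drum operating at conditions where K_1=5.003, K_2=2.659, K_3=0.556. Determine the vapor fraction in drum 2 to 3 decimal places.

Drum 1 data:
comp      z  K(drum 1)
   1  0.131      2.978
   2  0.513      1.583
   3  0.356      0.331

Drum 1:
Newton–Raphson from ψ₁ = 0.5:
  ψ₁ = 0.500: g = 0.0040, g' = -0.594 → ψ₁ = 0.507
Converged at ψ₁ = 0.507.
Drum-1 compositions:
  1: x = 0.065, y = 0.195
  2: x = 0.396, y = 0.627
  3: x = 0.539, y = 0.178
Drum-2 feed = drum-1 liquid: z₂ = (0.0654, 0.3960, 0.5386).
Drum 2:
Newton iteration, ψ₂⁰ = 0.5:
  ψ₂ = 0.500: g = 0.1390, g' = -0.617 → ψ₂ = 0.725
  ψ₂ = 0.725: g = 0.0127, g' = -0.524 → ψ₂ = 0.749
Converged at ψ₂ = 0.749.
  1: x = 0.016, y = 0.082
  2: x = 0.177, y = 0.469
  3: x = 0.807, y = 0.449

V/F (drum 2) = 0.749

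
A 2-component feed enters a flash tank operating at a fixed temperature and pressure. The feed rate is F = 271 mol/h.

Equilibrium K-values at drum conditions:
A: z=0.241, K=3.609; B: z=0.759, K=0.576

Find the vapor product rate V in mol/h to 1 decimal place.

Let β = V/F and solve Σ zᵢ(Kᵢ−1)/(1+β(Kᵢ−1)) = 0.
Feasibility: ΣzᵢKᵢ = 1.307, Σzᵢ/Kᵢ = 1.384 — both > 1, two phases present.
Binary case is linear: z₁(K₁−1)(1+β(K₂−1)) + z₂(K₂−1)(1+β(K₁−1)) = 0
⇒ β = [z₁(K₁−1)+z₂(K₂−1)] / [−(K₁−1)(K₂−1)] = 0.3070/1.1062 = 0.277
Then V = β·F = 0.2775·271 = 75.2 mol/h and L = F − V = 195.8 mol/h.

V = 75.2 mol/h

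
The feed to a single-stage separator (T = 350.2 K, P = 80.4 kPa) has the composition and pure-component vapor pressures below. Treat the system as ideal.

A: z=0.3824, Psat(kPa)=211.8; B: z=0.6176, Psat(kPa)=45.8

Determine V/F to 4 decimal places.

Raoult's law: Kᵢ = Pᵢˢᵃᵗ/P = Pᵢˢᵃᵗ/80.4.
  K_A = 211.8/80.4 = 2.634328, K_B = 45.8/80.4 = 0.569652
Newton–Raphson from V/F = 0.5:
  V/F = 0.5000: g = 0.00527, g' = -0.4950 → V/F = 0.5107
Converged at V/F = 0.5107.

V/F = 0.5107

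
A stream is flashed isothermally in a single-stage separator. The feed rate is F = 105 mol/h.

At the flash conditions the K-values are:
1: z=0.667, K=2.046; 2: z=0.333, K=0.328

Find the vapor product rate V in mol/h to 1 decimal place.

V = 70.8 mol/h

Binary case is linear: z₁(K₁−1)(1+ψ(K₂−1)) + z₂(K₂−1)(1+ψ(K₁−1)) = 0
⇒ ψ = [z₁(K₁−1)+z₂(K₂−1)] / [−(K₁−1)(K₂−1)] = 0.4739/0.7029 = 0.674
Then V = ψ·F = 0.6742·105 = 70.8 mol/h and L = F − V = 34.2 mol/h.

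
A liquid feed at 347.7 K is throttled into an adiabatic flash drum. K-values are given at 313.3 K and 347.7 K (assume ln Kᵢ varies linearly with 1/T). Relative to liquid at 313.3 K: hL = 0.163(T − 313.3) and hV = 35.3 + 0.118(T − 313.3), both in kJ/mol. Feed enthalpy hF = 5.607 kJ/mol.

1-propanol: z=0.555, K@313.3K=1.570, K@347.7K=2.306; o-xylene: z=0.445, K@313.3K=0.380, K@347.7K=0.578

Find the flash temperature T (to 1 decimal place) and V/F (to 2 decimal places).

T = 314.5 K, V/F = 0.15

Adiabatic flash: solve Rachford–Rice at each trial T, then check hF = ψ·hV(T) + (1−ψ)·hL(T).
  T = 313.3 K: K = (1.570, 0.380), RR gives ψ = 0.114, H_out = 4.040 kJ/mol
  T = 347.7 K: K = (2.306, 0.578), RR gives ψ = 0.974, H_out = 38.496 kJ/mol
  T = 330.5 K: K = (1.922, 0.474), RR gives ψ = 0.572, H_out = 22.553 kJ/mol
  T = 321.9 K: K = (1.742, 0.426), RR gives ψ = 0.366, H_out = 14.188 kJ/mol
  T = 317.6 K: K = (1.655, 0.402), RR gives ψ = 0.249, H_out = 9.449 kJ/mol
  T = 315.5 K: K = (1.613, 0.391), RR gives ψ = 0.186, H_out = 6.911 kJ/mol
Linear interpolation between T = 313.3 (H_out = 4.040) and T = 315.5 (H_out = 6.911) on hF = 5.607 gives T ≈ 314.5 K, at which ψ = 0.15.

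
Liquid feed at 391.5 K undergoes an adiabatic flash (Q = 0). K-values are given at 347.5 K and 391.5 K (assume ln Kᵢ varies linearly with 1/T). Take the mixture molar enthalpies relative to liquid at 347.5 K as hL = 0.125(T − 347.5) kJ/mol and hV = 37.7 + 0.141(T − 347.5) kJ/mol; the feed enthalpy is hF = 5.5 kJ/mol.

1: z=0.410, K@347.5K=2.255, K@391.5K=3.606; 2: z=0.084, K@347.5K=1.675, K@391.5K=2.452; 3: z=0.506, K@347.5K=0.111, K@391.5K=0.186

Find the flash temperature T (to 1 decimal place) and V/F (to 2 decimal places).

T = 349.7 K, V/F = 0.14

Adiabatic flash: solve Rachford–Rice at each trial T, then check hF = ψ·hV(T) + (1−ψ)·hL(T).
  T = 347.5 K: K = (2.255, 1.675, 0.111), RR gives ψ = 0.116, H_out = 4.380 kJ/mol
  T = 391.5 K: K = (3.606, 2.452, 0.186), RR gives ψ = 0.393, H_out = 20.590 kJ/mol
  T = 369.5 K: K = (2.892, 2.050, 0.146), RR gives ψ = 0.285, H_out = 13.612 kJ/mol
  T = 358.5 K: K = (2.563, 1.859, 0.128), RR gives ψ = 0.213, H_out = 9.436 kJ/mol
  T = 353.0 K: K = (2.407, 1.766, 0.119), RR gives ψ = 0.168, H_out = 7.050 kJ/mol
  T = 350.2 K: K = (2.329, 1.719, 0.115), RR gives ψ = 0.143, H_out = 5.732 kJ/mol
  T = 348.9 K: K = (2.293, 1.698, 0.113), RR gives ψ = 0.130, H_out = 5.092 kJ/mol
Linear interpolation between T = 348.9 (H_out = 5.092) and T = 350.2 (H_out = 5.732) on hF = 5.5 gives T ≈ 349.7 K, at which ψ = 0.14.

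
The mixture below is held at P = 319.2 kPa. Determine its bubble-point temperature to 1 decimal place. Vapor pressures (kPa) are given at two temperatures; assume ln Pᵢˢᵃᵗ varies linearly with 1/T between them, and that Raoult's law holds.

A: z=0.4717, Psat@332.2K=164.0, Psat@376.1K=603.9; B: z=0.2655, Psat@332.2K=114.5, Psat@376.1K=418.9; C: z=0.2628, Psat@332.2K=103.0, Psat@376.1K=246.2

T = 361.9 K

Bubble-point temperature: ΣzᵢPᵢˢᵃᵗ(T) = P. Interpolate ln Pᵢˢᵃᵗ = aᵢ + bᵢ/T.
  T = 332.2 K: ΣzᵢPᵢˢᵃᵗ = 134.83 kPa
  T = 376.1 K: ΣzᵢPᵢˢᵃᵗ = 460.78 kPa
  T = 354.1 K: ΣzᵢPᵢˢᵃᵗ = 257.73 kPa
  T = 365.1 K: ΣzᵢPᵢˢᵃᵗ = 347.41 kPa
  T = 359.6 K: ΣzᵢPᵢˢᵃᵗ = 299.86 kPa
  T = 362.4 K: ΣzᵢPᵢˢᵃᵗ = 323.36 kPa
Interpolating between 359.6 K and 362.4 K gives T ≈ 361.9 K.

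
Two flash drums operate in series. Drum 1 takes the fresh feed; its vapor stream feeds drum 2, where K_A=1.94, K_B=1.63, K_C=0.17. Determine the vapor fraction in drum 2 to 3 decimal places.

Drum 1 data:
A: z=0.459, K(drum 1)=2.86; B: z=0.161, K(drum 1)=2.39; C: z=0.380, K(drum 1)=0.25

Drum 1:
Rachford–Rice: g(ψ₁) = Σ zᵢ(Kᵢ−1)/(1+ψ₁(Kᵢ−1)) = 0.
g(0) = ΣzᵢKᵢ − 1 = 0.793 and g(1) = 1 − Σzᵢ/Kᵢ = -0.748, so a root lies in (0, 1).
Newton–Raphson from ψ₁ = 0.5:
  ψ₁ = 0.500: g = 0.1184, g' = -1.082 → ψ₁ = 0.609
  ψ₁ = 0.609: g = -0.0036, g' = -1.165 → ψ₁ = 0.606
Converged at ψ₁ = 0.606.
Drum-1 compositions:
  A: x = 0.216, y = 0.617
  B: x = 0.087, y = 0.209
  C: x = 0.697, y = 0.174
Drum-2 feed = drum-1 vapor: z₂ = (0.6170, 0.2088, 0.1742).
Drum 2:
Material balance + equilibrium reduce to Σ zᵢ(Kᵢ−1)/(1+ψ₂(Kᵢ−1)) = 0.
Feasibility: ΣzᵢKᵢ = 1.567, Σzᵢ/Kᵢ = 1.471 — both > 1, two phases present.
Newton iteration, ψ₂⁰ = 0.5:
  ψ₂ = 0.500: g = 0.2474, g' = -0.651 → ψ₂ = 0.880
  ψ₂ = 0.880: g = -0.1344, g' = -1.849 → ψ₂ = 0.807
  ψ₂ = 0.807: g = -0.0214, g' = -1.315 → ψ₂ = 0.791
Converged at ψ₂ = 0.791.
  A: x = 0.354, y = 0.687
  B: x = 0.139, y = 0.227
  C: x = 0.507, y = 0.086

V/F (drum 2) = 0.791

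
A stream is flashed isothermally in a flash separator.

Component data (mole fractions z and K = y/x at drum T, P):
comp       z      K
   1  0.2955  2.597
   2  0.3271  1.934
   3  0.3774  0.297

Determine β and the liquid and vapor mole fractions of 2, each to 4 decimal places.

β = 0.5744, x_2 = 0.2129, y_2 = 0.4117

Let β = V/F and solve Σ zᵢ(Kᵢ−1)/(1+β(Kᵢ−1)) = 0.
Check two-phase: ΣzᵢKᵢ = 1.5121 > 1 and Σzᵢ/Kᵢ = 1.5536 > 1, so g(0) = 0.5121 > 0 and g(1) = -0.5536 < 0.
Newton–Raphson from β = 0.5:
  β = 0.5000: g = 0.06153, g' = -0.8091 → β = 0.5761
  β = 0.5761: g = -0.00144, g' = -0.8519 → β = 0.5744
Converged at β = 0.5744.
Compositions from xᵢ = zᵢ/(1+β(Kᵢ−1)), yᵢ = Kᵢxᵢ:
  1: x = 0.1541, y = 0.4003
  2: x = 0.2129, y = 0.4117
  3: x = 0.6330, y = 0.1880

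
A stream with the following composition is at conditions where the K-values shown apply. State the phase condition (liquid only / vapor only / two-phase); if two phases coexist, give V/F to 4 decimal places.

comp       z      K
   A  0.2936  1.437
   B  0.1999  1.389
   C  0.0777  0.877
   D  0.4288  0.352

liquid only

ΣzᵢKᵢ = 0.9186; Σzᵢ/Kᵢ = 1.6550.
Since ΣzᵢKᵢ < 1 the mixture is below its bubble point — single liquid phase.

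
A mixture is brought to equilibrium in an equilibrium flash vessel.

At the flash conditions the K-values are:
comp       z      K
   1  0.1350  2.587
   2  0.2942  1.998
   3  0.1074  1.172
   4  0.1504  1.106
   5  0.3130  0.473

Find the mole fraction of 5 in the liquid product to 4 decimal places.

Let β = V/F and solve Σ zᵢ(Kᵢ−1)/(1+β(Kᵢ−1)) = 0.
Feasibility: ΣzᵢKᵢ = 1.3773, Σzᵢ/Kᵢ = 1.0888 — both > 1, two phases present.
Newton iteration, β⁰ = 0.42:
  β = 0.4200: g = 0.15610, g' = -0.4156 → β = 0.7956
  β = 0.7956: g = 0.00526, g' = -0.4191 → β = 0.8081
Converged at β = 0.8081.
Compositions from xᵢ = zᵢ/(1+β(Kᵢ−1)), yᵢ = Kᵢxᵢ:
  1: x = 0.0591, y = 0.1530
  2: x = 0.1629, y = 0.3254
  3: x = 0.0943, y = 0.1105
  4: x = 0.1385, y = 0.1532
  5: x = 0.5452, y = 0.2579

x_5 = 0.5452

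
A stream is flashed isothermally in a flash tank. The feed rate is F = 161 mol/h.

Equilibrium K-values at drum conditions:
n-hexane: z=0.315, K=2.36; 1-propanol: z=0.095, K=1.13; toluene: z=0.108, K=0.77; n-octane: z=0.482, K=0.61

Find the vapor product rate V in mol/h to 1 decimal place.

V = 83.0 mol/h

Rachford–Rice: g(ψ) = Σ zᵢ(Kᵢ−1)/(1+ψ(Kᵢ−1)) = 0.
g(0) = ΣzᵢKᵢ − 1 = 0.228 and g(1) = 1 − Σzᵢ/Kᵢ = -0.148, so a root lies in (0, 1).
Newton iteration, ψ⁰ = 0.5:
  ψ = 0.500: g = 0.0050, g' = -0.328 → ψ = 0.515
Converged at ψ = 0.515.
Then V = ψ·F = 0.5153·161 = 83.0 mol/h and L = F − V = 78.0 mol/h.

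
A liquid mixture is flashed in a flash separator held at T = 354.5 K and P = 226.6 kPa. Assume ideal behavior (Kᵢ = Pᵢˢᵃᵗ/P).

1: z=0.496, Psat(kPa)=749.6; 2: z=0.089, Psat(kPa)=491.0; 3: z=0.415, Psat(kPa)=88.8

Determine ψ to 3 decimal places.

Raoult's law: Kᵢ = Pᵢˢᵃᵗ/P = Pᵢˢᵃᵗ/226.6.
  K_1 = 749.6/226.6 = 3.30803, K_2 = 491.0/226.6 = 2.16681, K_3 = 88.8/226.6 = 0.39188
Material balance + equilibrium reduce to Σ zᵢ(Kᵢ−1)/(1+ψ(Kᵢ−1)) = 0.
g(0) = ΣzᵢKᵢ − 1 = 0.996 and g(1) = 1 − Σzᵢ/Kᵢ = -0.250, so a root lies in (0, 1).
Iterate (Newton) starting at ψ = 0.34:
  ψ = 0.340: g = 0.3976, g' = -1.136 → ψ = 0.690
  ψ = 0.690: g = 0.0641, g' = -0.886 → ψ = 0.763
  ψ = 0.763: g = -0.0009, g' = -0.914 → ψ = 0.762
Converged at ψ = 0.762.

ψ = 0.762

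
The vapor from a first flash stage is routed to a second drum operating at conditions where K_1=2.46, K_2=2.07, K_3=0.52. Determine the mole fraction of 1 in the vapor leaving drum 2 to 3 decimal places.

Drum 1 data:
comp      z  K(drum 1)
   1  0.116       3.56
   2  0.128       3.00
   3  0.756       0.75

y_1 (drum 2) = 0.320

Drum 1:
Rachford–Rice: g(ψ₁) = Σ zᵢ(Kᵢ−1)/(1+ψ₁(Kᵢ−1)) = 0.
Check two-phase: ΣzᵢKᵢ = 1.364 > 1 and Σzᵢ/Kᵢ = 1.083 > 1, so g(0) = 0.364 > 0 and g(1) = -0.083 < 0.
Iterate (Newton) starting at ψ₁ = 0.57:
  ψ₁ = 0.570: g = 0.0200, g' = -0.302 → ψ₁ = 0.636
  ψ₁ = 0.636: g = 0.0009, g' = -0.276 → ψ₁ = 0.639
Converged at ψ₁ = 0.639.
Drum-1 compositions:
  1: x = 0.044, y = 0.157
  2: x = 0.056, y = 0.169
  3: x = 0.900, y = 0.675
Drum-2 feed = drum-1 vapor: z₂ = (0.1566, 0.1685, 0.6749).
Drum 2:
Newton–Raphson from ψ₂ = 0.5:
  ψ₂ = 0.500: g = -0.1766, g' = -0.463 → ψ₂ = 0.118
  ψ₂ = 0.118: g = 0.0116, g' = -0.570 → ψ₂ = 0.139
Converged at ψ₂ = 0.139.
  1: x = 0.130, y = 0.320
  2: x = 0.147, y = 0.304
  3: x = 0.723, y = 0.376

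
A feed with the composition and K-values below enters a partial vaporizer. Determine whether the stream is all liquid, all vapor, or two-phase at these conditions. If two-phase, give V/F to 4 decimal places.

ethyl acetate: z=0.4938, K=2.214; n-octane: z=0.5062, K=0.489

ΣzᵢKᵢ = 1.3408; Σzᵢ/Kᵢ = 1.2582.
Both exceed 1, so a two-phase solution exists.
Material balance + equilibrium reduce to Σ zᵢ(Kᵢ−1)/(1+ψ(Kᵢ−1)) = 0.
Binary case is linear: z₁(K₁−1)(1+ψ(K₂−1)) + z₂(K₂−1)(1+ψ(K₁−1)) = 0
⇒ ψ = [z₁(K₁−1)+z₂(K₂−1)] / [−(K₁−1)(K₂−1)] = 0.34081/0.62035 = 0.5494

two-phase, V/F = 0.5494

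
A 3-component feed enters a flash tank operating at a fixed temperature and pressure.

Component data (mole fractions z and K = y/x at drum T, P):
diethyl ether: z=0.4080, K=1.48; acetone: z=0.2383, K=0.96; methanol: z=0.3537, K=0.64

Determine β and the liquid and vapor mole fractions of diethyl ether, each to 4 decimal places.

Newton–Raphson from β = 0.5:
  β = 0.5000: g = -0.00707, g' = -0.1297 → β = 0.4455
  β = 0.4455: g = -0.00002, g' = -0.1292 → β = 0.4453
Converged at β = 0.4453.
Compositions from xᵢ = zᵢ/(1+β(Kᵢ−1)), yᵢ = Kᵢxᵢ:
  diethyl ether: x = 0.3361, y = 0.4975
  acetone: x = 0.2426, y = 0.2329
  methanol: x = 0.4212, y = 0.2696

β = 0.4453, x_diethyl ether = 0.3361, y_diethyl ether = 0.4975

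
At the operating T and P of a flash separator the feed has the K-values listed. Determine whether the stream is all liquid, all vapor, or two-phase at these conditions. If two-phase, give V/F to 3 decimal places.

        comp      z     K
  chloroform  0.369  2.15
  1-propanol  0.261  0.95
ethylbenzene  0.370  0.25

ΣzᵢKᵢ = 1.134; Σzᵢ/Kᵢ = 1.926.
Both exceed 1, so a two-phase solution exists.
Material balance + equilibrium reduce to Σ zᵢ(Kᵢ−1)/(1+ψ(Kᵢ−1)) = 0.
Newton iteration, ψ⁰ = 0.39:
  ψ = 0.390: g = -0.1126, g' = -0.649 → ψ = 0.217
  ψ = 0.217: g = -0.0048, g' = -0.610 → ψ = 0.209
Converged at ψ = 0.209.

two-phase, V/F = 0.209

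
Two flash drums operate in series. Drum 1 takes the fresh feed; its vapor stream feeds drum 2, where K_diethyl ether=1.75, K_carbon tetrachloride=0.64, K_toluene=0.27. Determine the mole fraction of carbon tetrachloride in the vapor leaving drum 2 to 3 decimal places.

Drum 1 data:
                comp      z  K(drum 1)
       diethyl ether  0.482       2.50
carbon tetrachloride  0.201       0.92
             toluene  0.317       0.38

Drum 1:
Newton–Raphson from ψ₁ = 0.55:
  ψ₁ = 0.550: g = 0.0811, g' = -0.608 → ψ₁ = 0.683
  ψ₁ = 0.683: g = -0.0011, g' = -0.633 → ψ₁ = 0.682
Converged at ψ₁ = 0.682.
Drum-1 compositions:
  diethyl ether: x = 0.238, y = 0.596
  carbon tetrachloride: x = 0.213, y = 0.196
  toluene: x = 0.549, y = 0.209
Drum-2 feed = drum-1 vapor: z₂ = (0.5958, 0.1956, 0.2087).
Drum 2:
Iterate (Newton) starting at ψ₂ = 0.5:
  ψ₂ = 0.500: g = -0.0008, g' = -0.491 → ψ₂ = 0.498
Converged at ψ₂ = 0.498.
  diethyl ether: x = 0.434, y = 0.759
  carbon tetrachloride: x = 0.238, y = 0.153
  toluene: x = 0.328, y = 0.089

y_carbon tetrachloride (drum 2) = 0.153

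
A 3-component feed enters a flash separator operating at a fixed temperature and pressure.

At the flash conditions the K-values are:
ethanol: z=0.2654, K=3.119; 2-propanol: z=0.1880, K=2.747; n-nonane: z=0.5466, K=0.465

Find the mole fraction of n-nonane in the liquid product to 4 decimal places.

x_n-nonane = 0.7852

Newton–Raphson from ψ = 0.5:
  ψ = 0.5000: g = 0.04915, g' = -0.7360 → ψ = 0.5668
  ψ = 0.5668: g = 0.00085, g' = -0.7131 → ψ = 0.5680
Converged at ψ = 0.5680.
Compositions from xᵢ = zᵢ/(1+ψ(Kᵢ−1)), yᵢ = Kᵢxᵢ:
  ethanol: x = 0.1204, y = 0.3757
  2-propanol: x = 0.0944, y = 0.2592
  n-nonane: x = 0.7852, y = 0.3651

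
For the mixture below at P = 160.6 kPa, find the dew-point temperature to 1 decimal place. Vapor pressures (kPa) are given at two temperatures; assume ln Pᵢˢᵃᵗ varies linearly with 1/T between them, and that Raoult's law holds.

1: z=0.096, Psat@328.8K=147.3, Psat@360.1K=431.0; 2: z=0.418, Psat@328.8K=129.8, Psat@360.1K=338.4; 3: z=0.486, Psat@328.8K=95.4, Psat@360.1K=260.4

T = 339.6 K

Dew-point temperature: Σzᵢ·P/Pᵢˢᵃᵗ(T) = 1. Interpolate ln Pᵢˢᵃᵗ = aᵢ + bᵢ/T.
  T = 328.8 K: ΣzᵢP/Pᵢˢᵃᵗ = 1.4400
  T = 360.1 K: ΣzᵢP/Pᵢˢᵃᵗ = 0.5339
  T = 344.5 K: ΣzᵢP/Pᵢˢᵃᵗ = 0.8558
  T = 336.6 K: ΣzᵢP/Pᵢˢᵃᵗ = 1.1052
  T = 340.6 K: ΣzᵢP/Pᵢˢᵃᵗ = 0.9695
  T = 338.6 K: ΣzᵢP/Pᵢˢᵃᵗ = 1.0347
  T = 339.6 K: ΣzᵢP/Pᵢˢᵃᵗ = 1.0015
Interpolating between 339.6 K and 340.6 K gives T ≈ 339.6 K.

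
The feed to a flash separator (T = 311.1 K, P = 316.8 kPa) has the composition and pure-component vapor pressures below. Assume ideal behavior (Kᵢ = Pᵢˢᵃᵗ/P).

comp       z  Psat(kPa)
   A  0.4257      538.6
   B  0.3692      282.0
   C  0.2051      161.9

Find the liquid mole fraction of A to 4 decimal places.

Raoult's law: Kᵢ = Pᵢˢᵃᵗ/P = Pᵢˢᵃᵗ/316.8.
  K_A = 538.6/316.8 = 1.700126, K_B = 282.0/316.8 = 0.890152, K_C = 161.9/316.8 = 0.511048
Material balance + equilibrium reduce to Σ zᵢ(Kᵢ−1)/(1+V/F(Kᵢ−1)) = 0.
g(0) = ΣzᵢKᵢ − 1 = 0.1572 and g(1) = 1 − Σzᵢ/Kᵢ = -0.0665, so a root lies in (0, 1).
Newton iteration, V/F⁰ = 0.5:
  V/F = 0.5000: g = 0.04512, g' = -0.2054 → V/F = 0.7197
  V/F = 0.7197: g = -0.00058, g' = -0.2143 → V/F = 0.7169
Converged at V/F = 0.7169.
Compositions from xᵢ = zᵢ/(1+V/F(Kᵢ−1)), yᵢ = Kᵢxᵢ:
  A: x = 0.2834, y = 0.4819
  B: x = 0.4008, y = 0.3567
  C: x = 0.3158, y = 0.1614

x_A = 0.2834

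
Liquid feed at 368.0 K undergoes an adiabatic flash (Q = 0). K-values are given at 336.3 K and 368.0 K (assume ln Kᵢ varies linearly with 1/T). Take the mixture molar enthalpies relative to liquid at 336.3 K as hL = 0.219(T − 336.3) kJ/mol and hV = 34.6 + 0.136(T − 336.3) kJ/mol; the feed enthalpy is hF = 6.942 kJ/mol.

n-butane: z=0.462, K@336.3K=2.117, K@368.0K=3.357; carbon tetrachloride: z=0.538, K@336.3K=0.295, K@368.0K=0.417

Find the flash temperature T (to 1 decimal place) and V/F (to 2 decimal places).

T = 337.5 K, V/F = 0.19

Adiabatic flash: solve Rachford–Rice at each trial T, then check hF = ψ·hV(T) + (1−ψ)·hL(T).
  T = 336.3 K: K = (2.117, 0.295), RR gives ψ = 0.174, H_out = 6.009 kJ/mol
  T = 368.0 K: K = (3.357, 0.417), RR gives ψ = 0.564, H_out = 24.979 kJ/mol
  T = 352.1 K: K = (2.692, 0.353), RR gives ψ = 0.396, H_out = 16.654 kJ/mol
  T = 344.2 K: K = (2.394, 0.323), RR gives ψ = 0.297, H_out = 11.808 kJ/mol
  T = 340.2 K: K = (2.251, 0.309), RR gives ψ = 0.238, H_out = 9.027 kJ/mol
  T = 338.2 K: K = (2.182, 0.302), RR gives ψ = 0.206, H_out = 7.523 kJ/mol
Linear interpolation between T = 336.3 (H_out = 6.009) and T = 338.2 (H_out = 7.523) on hF = 6.942 gives T ≈ 337.5 K, at which ψ = 0.19.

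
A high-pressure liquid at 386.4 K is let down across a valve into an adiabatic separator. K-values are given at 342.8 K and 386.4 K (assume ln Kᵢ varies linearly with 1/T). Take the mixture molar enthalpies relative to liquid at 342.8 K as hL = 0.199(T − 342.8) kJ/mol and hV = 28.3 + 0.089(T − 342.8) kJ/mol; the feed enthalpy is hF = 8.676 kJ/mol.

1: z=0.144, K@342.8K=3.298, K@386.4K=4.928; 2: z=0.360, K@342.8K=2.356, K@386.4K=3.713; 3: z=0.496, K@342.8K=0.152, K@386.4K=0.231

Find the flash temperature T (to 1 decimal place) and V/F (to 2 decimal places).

T = 344.7 K, V/F = 0.30

Adiabatic flash: solve Rachford–Rice at each trial T, then check hF = ψ·hV(T) + (1−ψ)·hL(T).
  T = 342.8 K: K = (3.298, 2.356, 0.152), RR gives ψ = 0.283, H_out = 8.006 kJ/mol
  T = 386.4 K: K = (4.928, 3.713, 0.231), RR gives ψ = 0.490, H_out = 20.203 kJ/mol
  T = 364.6 K: K = (4.080, 2.998, 0.190), RR gives ψ = 0.403, H_out = 14.770 kJ/mol
  T = 353.7 K: K = (3.680, 2.668, 0.170), RR gives ψ = 0.349, H_out = 11.622 kJ/mol
  T = 348.2 K: K = (3.485, 2.508, 0.161), RR gives ψ = 0.317, H_out = 9.869 kJ/mol
  T = 345.5 K: K = (3.391, 2.431, 0.156), RR gives ψ = 0.301, H_out = 8.957 kJ/mol
  T = 344.1 K: K = (3.343, 2.392, 0.154), RR gives ψ = 0.292, H_out = 8.469 kJ/mol
Linear interpolation between T = 344.1 (H_out = 8.469) and T = 345.5 (H_out = 8.957) on hF = 8.676 gives T ≈ 344.7 K, at which ψ = 0.30.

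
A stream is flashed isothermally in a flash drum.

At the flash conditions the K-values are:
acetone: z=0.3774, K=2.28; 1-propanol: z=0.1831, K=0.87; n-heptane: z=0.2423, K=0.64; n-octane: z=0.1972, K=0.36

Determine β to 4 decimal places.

Newton iteration, β⁰ = 0.5:
  β = 0.5000: g = -0.02288, g' = -0.4548 → β = 0.4497
  β = 0.4497: g = 0.00002, g' = -0.4565 → β = 0.4498
Converged at β = 0.4498.

β = 0.4498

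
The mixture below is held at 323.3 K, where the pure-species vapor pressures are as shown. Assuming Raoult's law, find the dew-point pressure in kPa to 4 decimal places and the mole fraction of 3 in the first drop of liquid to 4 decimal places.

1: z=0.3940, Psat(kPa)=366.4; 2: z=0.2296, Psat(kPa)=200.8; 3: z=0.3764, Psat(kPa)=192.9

Pdew = 239.8068 kPa, x_3 = 0.4679

At the dew point ψ → 1, so Σzᵢ/Kᵢ = 1 with Kᵢ = Pᵢˢᵃᵗ/P ⇒ 1/P = Σzᵢ/Pᵢˢᵃᵗ.
1/P = 0.3940/366.4 + 0.2296/200.8 + 0.3764/192.9 = 0.0041700 ⇒ P = 239.8068 kPa
xᵢ = zᵢP/Pᵢˢᵃᵗ ⇒ x_3 = 0.3764·239.8068/192.9 = 0.4679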